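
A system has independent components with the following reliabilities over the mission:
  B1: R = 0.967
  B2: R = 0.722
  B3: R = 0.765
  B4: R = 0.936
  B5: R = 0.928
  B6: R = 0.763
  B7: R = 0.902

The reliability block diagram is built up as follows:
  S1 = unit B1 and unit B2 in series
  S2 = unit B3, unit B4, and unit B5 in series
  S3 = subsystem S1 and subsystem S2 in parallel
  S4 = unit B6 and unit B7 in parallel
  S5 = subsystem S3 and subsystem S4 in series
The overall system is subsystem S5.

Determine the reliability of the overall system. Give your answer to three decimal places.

Series (B1 and B2): 0.96700 × 0.72200 = 0.69817
Series (B3, B4, and B5): 0.76500 × 0.93600 × 0.92800 = 0.66449
Parallel ([0.69817] and [0.66449]): 1 − (1 − 0.69817)(1 − 0.66449) = 0.89873
Parallel (B6 and B7): 1 − (1 − 0.76300)(1 − 0.90200) = 0.97677
Series ([0.89873] and [0.97677]): 0.89873 × 0.97677 = 0.878

0.878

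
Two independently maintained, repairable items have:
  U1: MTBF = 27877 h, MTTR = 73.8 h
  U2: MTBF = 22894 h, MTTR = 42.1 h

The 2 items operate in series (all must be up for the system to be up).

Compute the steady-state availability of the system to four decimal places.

0.9955

A(U1) = MTBF/(MTBF+MTTR) = 27877/(27877+73.8) = 0.997360
A(U2) = MTBF/(MTBF+MTTR) = 22894/(22894+42.1) = 0.998164
Series availability: 0.997360 × 0.998164 = 0.9955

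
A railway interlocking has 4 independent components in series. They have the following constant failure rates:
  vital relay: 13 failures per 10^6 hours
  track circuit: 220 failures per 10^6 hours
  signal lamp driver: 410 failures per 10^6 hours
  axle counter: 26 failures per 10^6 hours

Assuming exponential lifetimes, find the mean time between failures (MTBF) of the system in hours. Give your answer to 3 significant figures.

1490

Series of exponential components: λ_sys = Σ λ_i
λ_sys = 0.000013 + 0.00022 + 0.00041 + 0.000026 = 6.6900e-04 /h
MTBF = 1 / λ_sys = 1490 h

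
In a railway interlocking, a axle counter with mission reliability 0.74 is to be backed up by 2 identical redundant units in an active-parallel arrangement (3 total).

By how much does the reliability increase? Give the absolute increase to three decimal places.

R_before = 0.74
R_after = 1 − (1 − 0.74)^3 = 0.982
ΔR = 0.982 − 0.74 = 0.242

0.242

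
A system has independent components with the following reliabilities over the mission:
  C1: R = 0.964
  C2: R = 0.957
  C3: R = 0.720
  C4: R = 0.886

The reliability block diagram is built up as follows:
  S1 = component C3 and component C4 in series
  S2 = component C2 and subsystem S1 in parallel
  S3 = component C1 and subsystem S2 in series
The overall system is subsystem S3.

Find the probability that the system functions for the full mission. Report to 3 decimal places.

Series (C3 and C4): 0.72000 × 0.88600 = 0.63792
Parallel (C2 and [0.63792]): 1 − (1 − 0.95700)(1 − 0.63792) = 0.98443
Series (C1 and [0.98443]): 0.96400 × 0.98443 = 0.949

0.949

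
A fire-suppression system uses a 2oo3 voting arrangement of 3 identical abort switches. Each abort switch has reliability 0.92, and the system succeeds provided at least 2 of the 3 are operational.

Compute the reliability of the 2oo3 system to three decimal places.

0.982

R = Σ_{i=2}^{3} C(3,i) p^i (1−p)^{3−i} with p = 0.92
C(3,2)·0.92^2·0.08^1 = 0.20314
C(3,3)·0.92^3·0.08^0 = 0.77869
Sum = 0.982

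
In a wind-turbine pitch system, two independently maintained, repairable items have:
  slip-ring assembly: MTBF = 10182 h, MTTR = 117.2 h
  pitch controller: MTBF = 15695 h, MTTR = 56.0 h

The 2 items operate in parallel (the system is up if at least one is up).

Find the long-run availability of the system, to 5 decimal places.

0.99996

A(slip-ring assembly) = MTBF/(MTBF+MTTR) = 10182/(10182+117.2) = 0.988620
A(pitch controller) = MTBF/(MTBF+MTTR) = 15695/(15695+56.0) = 0.996445
Parallel availability: 1 − (1 − 0.988620)(1 − 0.996445) = 0.99996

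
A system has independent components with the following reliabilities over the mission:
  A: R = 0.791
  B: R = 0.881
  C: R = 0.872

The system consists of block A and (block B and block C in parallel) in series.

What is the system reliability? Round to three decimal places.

0.779

Parallel (B and C): 1 − (1 − 0.88100)(1 − 0.87200) = 0.98477
Series (A and [0.98477]): 0.79100 × 0.98477 = 0.779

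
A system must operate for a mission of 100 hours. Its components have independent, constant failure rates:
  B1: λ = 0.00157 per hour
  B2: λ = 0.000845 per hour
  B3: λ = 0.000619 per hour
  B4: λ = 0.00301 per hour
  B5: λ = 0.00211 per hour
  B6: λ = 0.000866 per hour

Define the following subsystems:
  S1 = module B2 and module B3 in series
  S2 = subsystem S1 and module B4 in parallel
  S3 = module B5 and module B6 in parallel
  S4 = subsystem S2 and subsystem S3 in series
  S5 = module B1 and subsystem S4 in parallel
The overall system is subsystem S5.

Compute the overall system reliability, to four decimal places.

0.9926

R(B1) = exp(−0.00157 × 100) = 0.854704
R(B2) = exp(−0.000845 × 100) = 0.918972
R(B3) = exp(−0.000619 × 100) = 0.939977
R(B4) = exp(−0.00301 × 100) = 0.740078
R(B5) = exp(−0.00211 × 100) = 0.809774
R(B6) = exp(−0.000866 × 100) = 0.917044
Series (B2 and B3): 0.918972 × 0.939977 = 0.863813
Parallel ([0.863813] and B4): 1 − (1 − 0.863813)(1 − 0.740078) = 0.964602
Parallel (B5 and B6): 1 − (1 − 0.809774)(1 − 0.917044) = 0.984220
Series ([0.964602] and [0.984220]): 0.964602 × 0.984220 = 0.949381
Parallel (B1 and [0.949381]): 1 − (1 − 0.854704)(1 − 0.949381) = 0.9926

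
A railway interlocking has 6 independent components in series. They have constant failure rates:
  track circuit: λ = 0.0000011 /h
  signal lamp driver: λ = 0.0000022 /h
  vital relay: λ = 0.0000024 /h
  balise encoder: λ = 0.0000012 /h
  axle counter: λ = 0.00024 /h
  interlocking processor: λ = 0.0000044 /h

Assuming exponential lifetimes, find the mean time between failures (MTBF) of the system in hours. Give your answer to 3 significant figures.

3980

Series of exponential components: λ_sys = Σ λ_i
λ_sys = 0.0000011 + 0.0000022 + 0.0000024 + 0.0000012 + 0.00024 + 0.0000044 = 2.5130e-04 /h
MTBF = 1 / λ_sys = 3980 h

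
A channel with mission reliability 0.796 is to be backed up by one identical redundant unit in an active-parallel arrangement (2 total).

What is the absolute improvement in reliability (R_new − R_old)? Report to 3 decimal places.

R_before = 0.796
R_after = 1 − (1 − 0.796)^2 = 0.958
ΔR = 0.958 − 0.796 = 0.162

0.162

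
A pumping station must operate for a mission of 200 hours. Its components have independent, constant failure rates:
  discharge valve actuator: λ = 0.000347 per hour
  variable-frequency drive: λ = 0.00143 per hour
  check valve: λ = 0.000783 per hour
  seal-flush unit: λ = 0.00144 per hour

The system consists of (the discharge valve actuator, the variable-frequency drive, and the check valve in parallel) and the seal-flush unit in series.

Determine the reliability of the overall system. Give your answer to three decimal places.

0.748

R(discharge valve actuator) = exp(−0.000347 × 200) = 0.93295
R(variable-frequency drive) = exp(−0.00143 × 200) = 0.75126
R(check valve) = exp(−0.000783 × 200) = 0.85505
R(seal-flush unit) = exp(−0.00144 × 200) = 0.74976
Parallel (discharge valve actuator, variable-frequency drive, and check valve): 1 − (1 − 0.93295)(1 − 0.75126)(1 − 0.85505) = 0.99758
Series ([0.99758] and seal-flush unit): 0.99758 × 0.74976 = 0.748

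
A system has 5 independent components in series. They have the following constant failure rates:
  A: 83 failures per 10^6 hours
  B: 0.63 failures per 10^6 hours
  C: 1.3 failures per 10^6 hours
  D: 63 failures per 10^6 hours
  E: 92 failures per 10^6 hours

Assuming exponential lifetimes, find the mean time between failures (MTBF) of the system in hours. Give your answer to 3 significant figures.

Series of exponential components: λ_sys = Σ λ_i
λ_sys = 0.000083 + 0.00000063 + 0.0000013 + 0.000063 + 0.000092 = 2.3993e-04 /h
MTBF = 1 / λ_sys = 4170 h

4170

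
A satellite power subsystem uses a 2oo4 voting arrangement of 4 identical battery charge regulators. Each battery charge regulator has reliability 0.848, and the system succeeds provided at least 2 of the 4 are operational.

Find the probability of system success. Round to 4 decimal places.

0.9876

R = Σ_{i=2}^{4} C(4,i) p^i (1−p)^{4−i} with p = 0.848
C(4,2)·0.848^2·0.152^2 = 0.099685
C(4,3)·0.848^3·0.152^1 = 0.370759
C(4,4)·0.848^4·0.152^0 = 0.517111
Sum = 0.9876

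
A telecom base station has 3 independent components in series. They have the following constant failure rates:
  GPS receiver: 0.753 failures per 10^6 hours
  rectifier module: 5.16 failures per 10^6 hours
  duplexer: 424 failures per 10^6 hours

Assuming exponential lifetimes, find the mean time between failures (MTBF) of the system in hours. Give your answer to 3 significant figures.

Series of exponential components: λ_sys = Σ λ_i
λ_sys = 0.000000753 + 0.00000516 + 0.000424 = 4.2991e-04 /h
MTBF = 1 / λ_sys = 2330 h

2330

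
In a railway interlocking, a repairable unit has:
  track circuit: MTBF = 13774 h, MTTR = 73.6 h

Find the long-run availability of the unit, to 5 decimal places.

0.99468

A(track circuit) = MTBF/(MTBF+MTTR) = 13774/(13774+73.6) = 0.99468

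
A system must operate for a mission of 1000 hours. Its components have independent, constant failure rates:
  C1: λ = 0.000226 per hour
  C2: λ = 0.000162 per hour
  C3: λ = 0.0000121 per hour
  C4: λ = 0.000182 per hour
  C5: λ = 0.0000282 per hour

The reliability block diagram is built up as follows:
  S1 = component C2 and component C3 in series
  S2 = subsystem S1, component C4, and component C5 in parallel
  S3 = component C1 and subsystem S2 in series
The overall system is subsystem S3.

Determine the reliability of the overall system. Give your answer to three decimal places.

0.797

R(C1) = exp(−0.000226 × 1000) = 0.79772
R(C2) = exp(−0.000162 × 1000) = 0.85044
R(C3) = exp(−0.0000121 × 1000) = 0.98797
R(C4) = exp(−0.000182 × 1000) = 0.83360
R(C5) = exp(−0.0000282 × 1000) = 0.97219
Series (C2 and C3): 0.85044 × 0.98797 = 0.84021
Parallel ([0.84021], C4, and C5): 1 − (1 − 0.84021)(1 − 0.83360)(1 − 0.97219) = 0.99926
Series (C1 and [0.99926]): 0.79772 × 0.99926 = 0.797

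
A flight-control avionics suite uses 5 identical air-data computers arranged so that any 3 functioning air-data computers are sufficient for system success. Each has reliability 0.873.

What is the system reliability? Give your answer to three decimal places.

R = Σ_{i=3}^{5} C(5,i) p^i (1−p)^{5−i} with p = 0.873
C(5,3)·0.873^3·0.127^2 = 0.10731
C(5,4)·0.873^4·0.127^1 = 0.36883
C(5,5)·0.873^5·0.127^0 = 0.50707
Sum = 0.983

0.983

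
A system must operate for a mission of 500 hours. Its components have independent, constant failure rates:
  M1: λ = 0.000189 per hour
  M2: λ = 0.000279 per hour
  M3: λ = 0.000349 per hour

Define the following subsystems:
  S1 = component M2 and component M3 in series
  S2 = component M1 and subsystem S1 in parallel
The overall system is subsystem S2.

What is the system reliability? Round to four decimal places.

0.9757

R(M1) = exp(−0.000189 × 500) = 0.909828
R(M2) = exp(−0.000279 × 500) = 0.869793
R(M3) = exp(−0.000349 × 500) = 0.839877
Series (M2 and M3): 0.869793 × 0.839877 = 0.730519
Parallel (M1 and [0.730519]): 1 − (1 − 0.909828)(1 − 0.730519) = 0.9757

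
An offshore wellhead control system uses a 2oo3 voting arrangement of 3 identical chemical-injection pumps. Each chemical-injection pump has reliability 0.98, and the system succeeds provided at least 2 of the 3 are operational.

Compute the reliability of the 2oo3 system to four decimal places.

0.9988

R = Σ_{i=2}^{3} C(3,i) p^i (1−p)^{3−i} with p = 0.98
C(3,2)·0.98^2·0.02^1 = 0.057624
C(3,3)·0.98^3·0.02^0 = 0.941192
Sum = 0.9988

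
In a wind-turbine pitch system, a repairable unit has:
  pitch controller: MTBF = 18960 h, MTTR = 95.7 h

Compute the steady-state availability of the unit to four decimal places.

0.9950

A(pitch controller) = MTBF/(MTBF+MTTR) = 18960/(18960+95.7) = 0.9950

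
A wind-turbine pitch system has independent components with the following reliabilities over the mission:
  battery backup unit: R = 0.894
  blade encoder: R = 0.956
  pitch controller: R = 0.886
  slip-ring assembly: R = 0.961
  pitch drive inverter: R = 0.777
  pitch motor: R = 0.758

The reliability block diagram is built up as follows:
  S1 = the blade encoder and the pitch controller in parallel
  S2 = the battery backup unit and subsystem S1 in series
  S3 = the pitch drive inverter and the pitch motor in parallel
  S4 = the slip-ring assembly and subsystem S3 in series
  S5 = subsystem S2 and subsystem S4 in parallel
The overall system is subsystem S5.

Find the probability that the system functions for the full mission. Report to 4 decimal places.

0.9900

Parallel (blade encoder and pitch controller): 1 − (1 − 0.956000)(1 − 0.886000) = 0.994984
Series (battery backup unit and [0.994984]): 0.894000 × 0.994984 = 0.889516
Parallel (pitch drive inverter and pitch motor): 1 − (1 − 0.777000)(1 − 0.758000) = 0.946034
Series (slip-ring assembly and [0.946034]): 0.961000 × 0.946034 = 0.909139
Parallel ([0.889516] and [0.909139]): 1 − (1 − 0.889516)(1 − 0.909139) = 0.9900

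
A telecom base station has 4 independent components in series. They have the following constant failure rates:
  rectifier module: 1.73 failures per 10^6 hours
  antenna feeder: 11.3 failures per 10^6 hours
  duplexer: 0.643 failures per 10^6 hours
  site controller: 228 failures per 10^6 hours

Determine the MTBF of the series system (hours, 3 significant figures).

4140

Series of exponential components: λ_sys = Σ λ_i
λ_sys = 0.00000173 + 0.0000113 + 0.000000643 + 0.000228 = 2.4167e-04 /h
MTBF = 1 / λ_sys = 4140 h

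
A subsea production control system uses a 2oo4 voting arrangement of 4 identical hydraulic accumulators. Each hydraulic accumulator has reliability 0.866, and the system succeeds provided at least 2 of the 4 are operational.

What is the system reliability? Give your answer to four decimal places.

R = Σ_{i=2}^{4} C(4,i) p^i (1−p)^{4−i} with p = 0.866
C(4,2)·0.866^2·0.134^2 = 0.080797
C(4,3)·0.866^3·0.134^1 = 0.348112
C(4,4)·0.866^4·0.134^0 = 0.562434
Sum = 0.9913

0.9913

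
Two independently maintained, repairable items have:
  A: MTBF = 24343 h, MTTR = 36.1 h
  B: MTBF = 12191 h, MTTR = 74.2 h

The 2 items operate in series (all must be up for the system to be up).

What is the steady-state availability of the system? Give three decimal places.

A(A) = MTBF/(MTBF+MTTR) = 24343/(24343+36.1) = 0.998519
A(B) = MTBF/(MTBF+MTTR) = 12191/(12191+74.2) = 0.993950
Series availability: 0.998519 × 0.993950 = 0.992

0.992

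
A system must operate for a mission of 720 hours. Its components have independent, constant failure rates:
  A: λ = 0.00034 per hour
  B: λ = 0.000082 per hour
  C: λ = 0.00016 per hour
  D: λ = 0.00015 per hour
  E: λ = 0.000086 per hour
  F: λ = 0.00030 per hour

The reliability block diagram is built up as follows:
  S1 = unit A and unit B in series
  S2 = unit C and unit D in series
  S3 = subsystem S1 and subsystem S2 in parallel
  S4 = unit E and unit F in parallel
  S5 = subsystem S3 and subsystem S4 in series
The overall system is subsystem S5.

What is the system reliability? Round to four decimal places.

R(A) = exp(−0.00034 × 720) = 0.782861
R(B) = exp(−0.000082 × 720) = 0.942669
R(C) = exp(−0.00016 × 720) = 0.891188
R(D) = exp(−0.00015 × 720) = 0.897628
R(E) = exp(−0.000086 × 720) = 0.939958
R(F) = exp(−0.00030 × 720) = 0.805735
Series (A and B): 0.782861 × 0.942669 = 0.737979
Series (C and D): 0.891188 × 0.897628 = 0.799955
Parallel ([0.737979] and [0.799955]): 1 − (1 − 0.737979)(1 − 0.799955) = 0.947584
Parallel (E and F): 1 − (1 − 0.939958)(1 − 0.805735) = 0.988336
Series ([0.947584] and [0.988336]): 0.947584 × 0.988336 = 0.9365

0.9365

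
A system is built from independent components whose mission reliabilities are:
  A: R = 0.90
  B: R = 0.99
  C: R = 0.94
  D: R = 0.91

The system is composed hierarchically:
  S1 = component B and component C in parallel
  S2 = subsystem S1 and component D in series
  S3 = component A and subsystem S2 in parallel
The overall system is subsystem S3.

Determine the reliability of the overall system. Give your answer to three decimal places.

Parallel (B and C): 1 − (1 − 0.99000)(1 − 0.94000) = 0.99940
Series ([0.99940] and D): 0.99940 × 0.91000 = 0.90945
Parallel (A and [0.90945]): 1 − (1 − 0.90000)(1 − 0.90945) = 0.991

0.991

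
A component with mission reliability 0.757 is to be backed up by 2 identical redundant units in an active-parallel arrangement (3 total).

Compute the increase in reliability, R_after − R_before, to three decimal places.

0.229

R_before = 0.757
R_after = 1 − (1 − 0.757)^3 = 0.986
ΔR = 0.986 − 0.757 = 0.229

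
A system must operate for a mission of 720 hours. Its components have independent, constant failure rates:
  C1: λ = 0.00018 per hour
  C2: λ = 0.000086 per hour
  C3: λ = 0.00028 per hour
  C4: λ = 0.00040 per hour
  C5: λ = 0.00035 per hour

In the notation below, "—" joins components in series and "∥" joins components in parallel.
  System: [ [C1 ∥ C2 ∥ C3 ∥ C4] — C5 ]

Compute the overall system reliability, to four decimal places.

0.7770

R(C1) = exp(−0.00018 × 720) = 0.878447
R(C2) = exp(−0.000086 × 720) = 0.939958
R(C3) = exp(−0.00028 × 720) = 0.817422
R(C4) = exp(−0.00040 × 720) = 0.749762
R(C5) = exp(−0.00035 × 720) = 0.777245
Parallel (C1, C2, C3, and C4): 1 − (1 − 0.878447)(1 − 0.939958)(1 − 0.817422)(1 − 0.749762) = 0.999667
Series ([0.999667] and C5): 0.999667 × 0.777245 = 0.7770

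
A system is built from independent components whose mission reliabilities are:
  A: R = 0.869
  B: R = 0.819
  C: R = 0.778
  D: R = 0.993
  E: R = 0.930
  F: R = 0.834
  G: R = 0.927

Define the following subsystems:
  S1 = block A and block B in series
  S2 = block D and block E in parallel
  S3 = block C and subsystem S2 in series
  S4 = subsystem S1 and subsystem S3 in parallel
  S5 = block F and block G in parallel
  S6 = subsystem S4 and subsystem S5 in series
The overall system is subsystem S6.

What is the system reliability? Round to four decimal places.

Series (A and B): 0.869000 × 0.819000 = 0.711711
Parallel (D and E): 1 − (1 − 0.993000)(1 − 0.930000) = 0.999510
Series (C and [0.999510]): 0.778000 × 0.999510 = 0.777619
Parallel ([0.711711] and [0.777619]): 1 − (1 − 0.711711)(1 − 0.777619) = 0.935890
Parallel (F and G): 1 − (1 − 0.834000)(1 − 0.927000) = 0.987882
Series ([0.935890] and [0.987882]): 0.935890 × 0.987882 = 0.9245

0.9245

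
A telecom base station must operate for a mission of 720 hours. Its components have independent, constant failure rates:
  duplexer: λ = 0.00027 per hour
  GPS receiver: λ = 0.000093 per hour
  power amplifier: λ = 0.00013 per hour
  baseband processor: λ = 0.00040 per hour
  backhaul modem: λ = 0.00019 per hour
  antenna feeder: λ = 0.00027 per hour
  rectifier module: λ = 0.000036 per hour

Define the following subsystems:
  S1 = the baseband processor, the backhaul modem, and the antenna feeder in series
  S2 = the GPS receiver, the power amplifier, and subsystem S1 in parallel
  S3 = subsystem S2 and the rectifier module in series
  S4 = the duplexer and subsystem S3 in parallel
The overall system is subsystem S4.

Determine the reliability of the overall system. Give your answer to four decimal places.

R(duplexer) = exp(−0.00027 × 720) = 0.823329
R(GPS receiver) = exp(−0.000093 × 720) = 0.935233
R(power amplifier) = exp(−0.00013 × 720) = 0.910647
R(baseband processor) = exp(−0.00040 × 720) = 0.749762
R(backhaul modem) = exp(−0.00019 × 720) = 0.872145
R(antenna feeder) = exp(−0.00027 × 720) = 0.823329
R(rectifier module) = exp(−0.000036 × 720) = 0.974413
Series (baseband processor, backhaul modem, and antenna feeder): 0.749762 × 0.872145 × 0.823329 = 0.538376
Parallel (GPS receiver, power amplifier, and [0.538376]): 1 − (1 − 0.935233)(1 − 0.910647)(1 − 0.538376) = 0.997329
Series ([0.997329] and rectifier module): 0.997329 × 0.974413 = 0.971810
Parallel (duplexer and [0.971810]): 1 − (1 − 0.823329)(1 − 0.971810) = 0.9950

0.9950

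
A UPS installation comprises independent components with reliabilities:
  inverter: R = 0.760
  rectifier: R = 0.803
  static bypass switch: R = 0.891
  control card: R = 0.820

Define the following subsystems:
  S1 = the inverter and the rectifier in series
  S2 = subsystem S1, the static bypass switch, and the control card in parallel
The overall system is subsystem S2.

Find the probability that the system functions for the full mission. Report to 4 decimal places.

0.9924

Series (inverter and rectifier): 0.760000 × 0.803000 = 0.610280
Parallel ([0.610280], static bypass switch, and control card): 1 − (1 − 0.610280)(1 − 0.891000)(1 − 0.820000) = 0.9924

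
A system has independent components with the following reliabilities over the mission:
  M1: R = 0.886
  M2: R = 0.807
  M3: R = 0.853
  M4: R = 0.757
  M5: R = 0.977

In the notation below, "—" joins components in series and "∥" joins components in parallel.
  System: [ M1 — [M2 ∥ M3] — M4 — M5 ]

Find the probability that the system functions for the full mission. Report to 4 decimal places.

Parallel (M2 and M3): 1 − (1 − 0.807000)(1 − 0.853000) = 0.971629
Series (M1, [0.971629], M4, and M5): 0.886000 × 0.971629 × 0.757000 × 0.977000 = 0.6367

0.6367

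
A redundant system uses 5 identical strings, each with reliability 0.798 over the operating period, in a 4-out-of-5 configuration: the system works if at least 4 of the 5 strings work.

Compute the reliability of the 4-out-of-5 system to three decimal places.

R = Σ_{i=4}^{5} C(5,i) p^i (1−p)^{5−i} with p = 0.798
C(5,4)·0.798^4·0.202^1 = 0.40957
C(5,5)·0.798^5·0.202^0 = 0.32360
Sum = 0.733

0.733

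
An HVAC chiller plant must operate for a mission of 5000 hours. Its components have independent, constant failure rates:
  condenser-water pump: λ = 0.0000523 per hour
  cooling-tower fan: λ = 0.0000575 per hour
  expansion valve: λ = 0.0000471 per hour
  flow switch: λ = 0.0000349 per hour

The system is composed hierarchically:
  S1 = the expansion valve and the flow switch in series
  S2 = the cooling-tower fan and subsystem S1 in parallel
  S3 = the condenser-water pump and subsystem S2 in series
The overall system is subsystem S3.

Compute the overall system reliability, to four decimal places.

R(condenser-water pump) = exp(−0.0000523 × 5000) = 0.769896
R(cooling-tower fan) = exp(−0.0000575 × 5000) = 0.750137
R(expansion valve) = exp(−0.0000471 × 5000) = 0.790176
R(flow switch) = exp(−0.0000349 × 5000) = 0.839877
Series (expansion valve and flow switch): 0.790176 × 0.839877 = 0.663651
Parallel (cooling-tower fan and [0.663651]): 1 − (1 − 0.750137)(1 − 0.663651) = 0.915959
Series (condenser-water pump and [0.915959]): 0.769896 × 0.915959 = 0.7052

0.7052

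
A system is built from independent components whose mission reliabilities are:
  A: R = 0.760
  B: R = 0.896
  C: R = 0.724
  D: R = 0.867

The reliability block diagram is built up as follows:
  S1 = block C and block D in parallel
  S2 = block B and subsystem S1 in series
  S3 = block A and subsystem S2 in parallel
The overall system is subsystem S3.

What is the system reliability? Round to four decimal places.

0.9671

Parallel (C and D): 1 − (1 − 0.724000)(1 − 0.867000) = 0.963292
Series (B and [0.963292]): 0.896000 × 0.963292 = 0.863110
Parallel (A and [0.863110]): 1 − (1 − 0.760000)(1 − 0.863110) = 0.9671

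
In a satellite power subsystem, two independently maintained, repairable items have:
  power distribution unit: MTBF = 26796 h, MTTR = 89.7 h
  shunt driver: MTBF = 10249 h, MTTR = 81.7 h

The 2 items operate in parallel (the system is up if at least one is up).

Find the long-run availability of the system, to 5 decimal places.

A(power distribution unit) = MTBF/(MTBF+MTTR) = 26796/(26796+89.7) = 0.996664
A(shunt driver) = MTBF/(MTBF+MTTR) = 10249/(10249+81.7) = 0.992092
Parallel availability: 1 − (1 − 0.996664)(1 − 0.992092) = 0.99997

0.99997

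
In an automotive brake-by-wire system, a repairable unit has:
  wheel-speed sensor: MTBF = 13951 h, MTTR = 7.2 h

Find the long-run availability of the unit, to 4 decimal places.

A(wheel-speed sensor) = MTBF/(MTBF+MTTR) = 13951/(13951+7.2) = 0.9995

0.9995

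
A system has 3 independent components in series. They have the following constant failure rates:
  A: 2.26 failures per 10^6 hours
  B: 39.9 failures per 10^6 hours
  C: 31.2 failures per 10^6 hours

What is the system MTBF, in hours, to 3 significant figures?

Series of exponential components: λ_sys = Σ λ_i
λ_sys = 0.00000226 + 0.0000399 + 0.0000312 = 7.3360e-05 /h
MTBF = 1 / λ_sys = 13600 h

13600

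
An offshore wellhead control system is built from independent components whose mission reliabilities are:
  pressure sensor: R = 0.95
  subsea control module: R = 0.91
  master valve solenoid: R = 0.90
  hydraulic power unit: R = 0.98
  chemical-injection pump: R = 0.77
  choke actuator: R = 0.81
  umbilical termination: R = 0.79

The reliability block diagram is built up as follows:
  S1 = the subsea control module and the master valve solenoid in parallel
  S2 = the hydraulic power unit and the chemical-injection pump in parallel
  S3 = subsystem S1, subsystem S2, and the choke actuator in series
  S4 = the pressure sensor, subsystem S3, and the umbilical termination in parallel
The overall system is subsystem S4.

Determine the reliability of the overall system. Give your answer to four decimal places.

Parallel (subsea control module and master valve solenoid): 1 − (1 − 0.910000)(1 − 0.900000) = 0.991000
Parallel (hydraulic power unit and chemical-injection pump): 1 − (1 − 0.980000)(1 − 0.770000) = 0.995400
Series ([0.991000], [0.995400], and choke actuator): 0.991000 × 0.995400 × 0.810000 = 0.799018
Parallel (pressure sensor, [0.799018], and umbilical termination): 1 − (1 − 0.950000)(1 − 0.799018)(1 − 0.790000) = 0.9979

0.9979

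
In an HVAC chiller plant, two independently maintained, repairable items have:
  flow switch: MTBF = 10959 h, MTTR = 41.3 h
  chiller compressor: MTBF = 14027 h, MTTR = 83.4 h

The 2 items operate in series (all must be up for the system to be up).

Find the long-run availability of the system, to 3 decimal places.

A(flow switch) = MTBF/(MTBF+MTTR) = 10959/(10959+41.3) = 0.996246
A(chiller compressor) = MTBF/(MTBF+MTTR) = 14027/(14027+83.4) = 0.994089
Series availability: 0.996246 × 0.994089 = 0.990

0.990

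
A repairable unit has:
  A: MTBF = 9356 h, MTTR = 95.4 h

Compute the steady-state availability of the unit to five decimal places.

A(A) = MTBF/(MTBF+MTTR) = 9356/(9356+95.4) = 0.98991

0.98991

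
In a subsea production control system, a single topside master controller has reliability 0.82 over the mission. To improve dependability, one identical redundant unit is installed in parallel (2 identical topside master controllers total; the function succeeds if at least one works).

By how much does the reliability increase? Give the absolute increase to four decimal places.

R_before = 0.82
R_after = 1 − (1 − 0.82)^2 = 0.9676
ΔR = 0.9676 − 0.82 = 0.1476

0.1476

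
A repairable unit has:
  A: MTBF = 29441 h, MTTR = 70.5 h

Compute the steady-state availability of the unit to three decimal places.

0.998

A(A) = MTBF/(MTBF+MTTR) = 29441/(29441+70.5) = 0.998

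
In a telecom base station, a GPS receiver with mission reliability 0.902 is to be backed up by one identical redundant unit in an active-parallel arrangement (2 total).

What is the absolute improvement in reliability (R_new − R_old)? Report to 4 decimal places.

R_before = 0.902
R_after = 1 − (1 − 0.902)^2 = 0.9904
ΔR = 0.9904 − 0.902 = 0.0884

0.0884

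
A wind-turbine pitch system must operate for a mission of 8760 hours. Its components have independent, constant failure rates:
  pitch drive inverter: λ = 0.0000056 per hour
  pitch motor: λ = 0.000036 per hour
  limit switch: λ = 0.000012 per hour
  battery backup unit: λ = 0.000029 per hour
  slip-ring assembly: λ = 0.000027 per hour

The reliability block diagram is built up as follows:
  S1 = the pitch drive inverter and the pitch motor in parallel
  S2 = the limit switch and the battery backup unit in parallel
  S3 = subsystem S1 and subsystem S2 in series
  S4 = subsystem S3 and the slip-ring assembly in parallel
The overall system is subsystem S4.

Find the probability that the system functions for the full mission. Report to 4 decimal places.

R(pitch drive inverter) = exp(−0.0000056 × 8760) = 0.952128
R(pitch motor) = exp(−0.000036 × 8760) = 0.729526
R(limit switch) = exp(−0.000012 × 8760) = 0.900216
R(battery backup unit) = exp(−0.000029 × 8760) = 0.775661
R(slip-ring assembly) = exp(−0.000027 × 8760) = 0.789370
Parallel (pitch drive inverter and pitch motor): 1 − (1 − 0.952128)(1 − 0.729526) = 0.987052
Parallel (limit switch and battery backup unit): 1 − (1 − 0.900216)(1 − 0.775661) = 0.977615
Series ([0.987052] and [0.977615]): 0.987052 × 0.977615 = 0.964957
Parallel ([0.964957] and slip-ring assembly): 1 − (1 − 0.964957)(1 − 0.789370) = 0.9926

0.9926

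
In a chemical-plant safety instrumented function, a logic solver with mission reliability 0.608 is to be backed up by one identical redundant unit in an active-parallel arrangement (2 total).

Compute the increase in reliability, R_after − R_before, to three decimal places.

R_before = 0.608
R_after = 1 − (1 − 0.608)^2 = 0.846
ΔR = 0.846 − 0.608 = 0.238

0.238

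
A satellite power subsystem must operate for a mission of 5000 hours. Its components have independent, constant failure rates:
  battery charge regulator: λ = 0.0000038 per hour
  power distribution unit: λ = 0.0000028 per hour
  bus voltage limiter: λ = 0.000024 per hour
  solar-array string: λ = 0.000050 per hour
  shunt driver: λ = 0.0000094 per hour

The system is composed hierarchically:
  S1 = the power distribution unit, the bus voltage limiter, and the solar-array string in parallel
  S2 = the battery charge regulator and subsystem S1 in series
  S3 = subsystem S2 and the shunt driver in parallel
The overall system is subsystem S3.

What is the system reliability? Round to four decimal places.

0.9991

R(battery charge regulator) = exp(−0.0000038 × 5000) = 0.981179
R(power distribution unit) = exp(−0.0000028 × 5000) = 0.986098
R(bus voltage limiter) = exp(−0.000024 × 5000) = 0.886920
R(solar-array string) = exp(−0.000050 × 5000) = 0.778801
R(shunt driver) = exp(−0.0000094 × 5000) = 0.954087
Parallel (power distribution unit, bus voltage limiter, and solar-array string): 1 − (1 − 0.986098)(1 − 0.886920)(1 − 0.778801) = 0.999652
Series (battery charge regulator and [0.999652]): 0.981179 × 0.999652 = 0.980838
Parallel ([0.980838] and shunt driver): 1 − (1 − 0.980838)(1 − 0.954087) = 0.9991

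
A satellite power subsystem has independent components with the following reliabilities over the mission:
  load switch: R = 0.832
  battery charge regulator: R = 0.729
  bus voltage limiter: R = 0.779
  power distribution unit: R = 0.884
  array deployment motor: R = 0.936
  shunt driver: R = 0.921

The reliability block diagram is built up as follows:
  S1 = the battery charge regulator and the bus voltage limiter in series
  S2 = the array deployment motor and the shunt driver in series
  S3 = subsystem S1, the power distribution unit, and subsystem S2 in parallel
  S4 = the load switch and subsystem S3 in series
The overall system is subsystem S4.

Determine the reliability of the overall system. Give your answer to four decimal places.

Series (battery charge regulator and bus voltage limiter): 0.729000 × 0.779000 = 0.567891
Series (array deployment motor and shunt driver): 0.936000 × 0.921000 = 0.862056
Parallel ([0.567891], power distribution unit, and [0.862056]): 1 − (1 − 0.567891)(1 − 0.884000)(1 − 0.862056) = 0.993086
Series (load switch and [0.993086]): 0.832000 × 0.993086 = 0.8262

0.8262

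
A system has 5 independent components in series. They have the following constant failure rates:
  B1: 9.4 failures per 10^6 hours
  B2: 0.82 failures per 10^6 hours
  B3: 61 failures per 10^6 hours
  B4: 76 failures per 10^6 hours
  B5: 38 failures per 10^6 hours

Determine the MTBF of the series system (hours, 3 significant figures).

5400

Series of exponential components: λ_sys = Σ λ_i
λ_sys = 0.0000094 + 0.00000082 + 0.000061 + 0.000076 + 0.000038 = 1.8522e-04 /h
MTBF = 1 / λ_sys = 5400 h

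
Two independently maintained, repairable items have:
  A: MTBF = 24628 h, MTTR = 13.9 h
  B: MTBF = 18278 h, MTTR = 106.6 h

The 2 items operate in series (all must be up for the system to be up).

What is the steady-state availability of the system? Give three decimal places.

A(A) = MTBF/(MTBF+MTTR) = 24628/(24628+13.9) = 0.999436
A(B) = MTBF/(MTBF+MTTR) = 18278/(18278+106.6) = 0.994202
Series availability: 0.999436 × 0.994202 = 0.994

0.994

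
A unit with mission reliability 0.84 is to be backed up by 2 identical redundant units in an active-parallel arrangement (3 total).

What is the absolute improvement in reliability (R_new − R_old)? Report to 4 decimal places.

0.1559

R_before = 0.84
R_after = 1 − (1 − 0.84)^3 = 0.9959
ΔR = 0.9959 − 0.84 = 0.1559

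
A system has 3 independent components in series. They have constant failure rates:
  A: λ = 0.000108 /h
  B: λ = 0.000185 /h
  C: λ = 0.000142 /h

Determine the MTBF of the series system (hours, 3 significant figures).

2300

Series of exponential components: λ_sys = Σ λ_i
λ_sys = 0.000108 + 0.000185 + 0.000142 = 4.3500e-04 /h
MTBF = 1 / λ_sys = 2300 h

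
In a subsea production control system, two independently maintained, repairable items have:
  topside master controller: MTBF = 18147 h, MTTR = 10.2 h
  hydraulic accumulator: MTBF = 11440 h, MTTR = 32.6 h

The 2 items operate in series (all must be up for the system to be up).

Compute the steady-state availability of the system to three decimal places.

A(topside master controller) = MTBF/(MTBF+MTTR) = 18147/(18147+10.2) = 0.999438
A(hydraulic accumulator) = MTBF/(MTBF+MTTR) = 11440/(11440+32.6) = 0.997158
Series availability: 0.999438 × 0.997158 = 0.997

0.997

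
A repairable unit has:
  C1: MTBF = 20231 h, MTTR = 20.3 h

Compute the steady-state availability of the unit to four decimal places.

0.9990

A(C1) = MTBF/(MTBF+MTTR) = 20231/(20231+20.3) = 0.9990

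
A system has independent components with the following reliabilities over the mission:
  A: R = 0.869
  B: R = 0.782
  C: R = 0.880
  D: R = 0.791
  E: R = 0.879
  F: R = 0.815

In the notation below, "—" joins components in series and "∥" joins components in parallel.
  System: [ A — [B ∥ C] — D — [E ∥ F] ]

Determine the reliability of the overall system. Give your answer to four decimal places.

Parallel (B and C): 1 − (1 − 0.782000)(1 − 0.880000) = 0.973840
Parallel (E and F): 1 − (1 − 0.879000)(1 − 0.815000) = 0.977615
Series (A, [0.973840], D, and [0.977615]): 0.869000 × 0.973840 × 0.791000 × 0.977615 = 0.6544

0.6544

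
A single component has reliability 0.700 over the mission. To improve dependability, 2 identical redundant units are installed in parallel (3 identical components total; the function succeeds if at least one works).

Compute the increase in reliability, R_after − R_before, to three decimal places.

0.273

R_before = 0.700
R_after = 1 − (1 − 0.700)^3 = 0.973
ΔR = 0.973 − 0.700 = 0.273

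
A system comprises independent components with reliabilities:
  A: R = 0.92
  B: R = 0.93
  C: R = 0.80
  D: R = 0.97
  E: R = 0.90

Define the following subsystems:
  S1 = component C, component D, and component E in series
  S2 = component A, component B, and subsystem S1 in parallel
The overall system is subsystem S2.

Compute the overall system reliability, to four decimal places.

0.9983

Series (C, D, and E): 0.800000 × 0.970000 × 0.900000 = 0.698400
Parallel (A, B, and [0.698400]): 1 − (1 − 0.920000)(1 − 0.930000)(1 − 0.698400) = 0.9983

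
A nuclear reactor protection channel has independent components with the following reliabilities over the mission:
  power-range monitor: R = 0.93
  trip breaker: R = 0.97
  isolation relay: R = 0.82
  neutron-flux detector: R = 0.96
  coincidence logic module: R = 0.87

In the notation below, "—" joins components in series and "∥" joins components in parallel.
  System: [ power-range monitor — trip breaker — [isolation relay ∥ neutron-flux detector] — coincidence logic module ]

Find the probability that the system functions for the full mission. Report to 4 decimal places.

Parallel (isolation relay and neutron-flux detector): 1 − (1 − 0.820000)(1 − 0.960000) = 0.992800
Series (power-range monitor, trip breaker, [0.992800], and coincidence logic module): 0.930000 × 0.970000 × 0.992800 × 0.870000 = 0.7792

0.7792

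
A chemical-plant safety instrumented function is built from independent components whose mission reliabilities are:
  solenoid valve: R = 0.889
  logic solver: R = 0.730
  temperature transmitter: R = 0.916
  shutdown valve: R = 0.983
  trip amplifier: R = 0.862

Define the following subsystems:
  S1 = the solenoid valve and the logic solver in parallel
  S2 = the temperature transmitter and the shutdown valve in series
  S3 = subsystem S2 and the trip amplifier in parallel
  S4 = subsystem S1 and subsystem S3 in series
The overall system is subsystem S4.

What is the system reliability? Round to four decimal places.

Parallel (solenoid valve and logic solver): 1 − (1 − 0.889000)(1 − 0.730000) = 0.970030
Series (temperature transmitter and shutdown valve): 0.916000 × 0.983000 = 0.900428
Parallel ([0.900428] and trip amplifier): 1 − (1 − 0.900428)(1 − 0.862000) = 0.986259
Series ([0.970030] and [0.986259]): 0.970030 × 0.986259 = 0.9567

0.9567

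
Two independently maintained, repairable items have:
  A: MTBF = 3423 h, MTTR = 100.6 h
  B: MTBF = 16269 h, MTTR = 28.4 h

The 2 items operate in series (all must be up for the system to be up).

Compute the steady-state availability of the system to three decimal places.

A(A) = MTBF/(MTBF+MTTR) = 3423/(3423+100.6) = 0.971450
A(B) = MTBF/(MTBF+MTTR) = 16269/(16269+28.4) = 0.998257
Series availability: 0.971450 × 0.998257 = 0.970

0.970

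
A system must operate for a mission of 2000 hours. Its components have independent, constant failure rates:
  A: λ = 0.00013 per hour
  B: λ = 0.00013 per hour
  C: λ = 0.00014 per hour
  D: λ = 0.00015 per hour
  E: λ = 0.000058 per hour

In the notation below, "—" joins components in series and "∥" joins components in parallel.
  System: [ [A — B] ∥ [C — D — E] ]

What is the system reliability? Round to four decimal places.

R(A) = exp(−0.00013 × 2000) = 0.771052
R(B) = exp(−0.00013 × 2000) = 0.771052
R(C) = exp(−0.00014 × 2000) = 0.755784
R(D) = exp(−0.00015 × 2000) = 0.740818
R(E) = exp(−0.000058 × 2000) = 0.890475
Series (A and B): 0.771052 × 0.771052 = 0.594521
Series (C, D, and E): 0.755784 × 0.740818 × 0.890475 = 0.498576
Parallel ([0.594521] and [0.498576]): 1 − (1 − 0.594521)(1 − 0.498576) = 0.7967

0.7967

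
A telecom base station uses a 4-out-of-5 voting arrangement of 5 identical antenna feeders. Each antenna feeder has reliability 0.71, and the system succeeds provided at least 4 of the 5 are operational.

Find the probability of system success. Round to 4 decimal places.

0.5489

R = Σ_{i=4}^{5} C(5,i) p^i (1−p)^{5−i} with p = 0.71
C(5,4)·0.71^4·0.29^1 = 0.368469
C(5,5)·0.71^5·0.29^0 = 0.180423
Sum = 0.5489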